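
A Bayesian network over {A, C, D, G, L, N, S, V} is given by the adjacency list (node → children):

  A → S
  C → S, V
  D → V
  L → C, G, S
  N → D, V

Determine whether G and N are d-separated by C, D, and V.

Yes

We examine all 4 paths between G and N:
  1. G ← L → S ← C → V ← N — L:fork[open]; S:collider[blocks]; C:fork[blocks]; V:collider[open] ⇒ blocked
  2. G ← L → S ← C → V ← D ← N — L:fork[open]; S:collider[blocks]; C:fork[blocks]; V:collider[open]; D:chain[blocks] ⇒ blocked
  3. G ← L → C → V ← N — L:fork[open]; C:chain[blocks]; V:collider[open] ⇒ blocked
  4. G ← L → C → V ← D ← N — L:fork[open]; C:chain[blocks]; V:collider[open]; D:chain[blocks] ⇒ blocked
All paths are blocked; G ⊥ N | {C, D, V} holds.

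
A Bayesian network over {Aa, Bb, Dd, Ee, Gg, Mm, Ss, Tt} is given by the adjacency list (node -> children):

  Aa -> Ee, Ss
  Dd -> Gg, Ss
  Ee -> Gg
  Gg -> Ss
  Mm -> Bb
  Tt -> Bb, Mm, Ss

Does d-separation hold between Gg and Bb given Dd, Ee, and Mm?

There are 6 undirected paths between Gg and Bb; checking each against the conditioning set {Dd, Ee, Mm}:
  1. Gg ← Dd → Ss ← Tt → Mm → Bb — Dd:fork[blocks]; Ss:collider[blocks]; Tt:fork[open]; Mm:chain[blocks] ⇒ blocked
  2. Gg ← Dd → Ss ← Tt → Bb — Dd:fork[blocks]; Ss:collider[blocks]; Tt:fork[open] ⇒ blocked
  3. Gg → Ss ← Tt → Mm → Bb — Ss:collider[blocks]; Tt:fork[open]; Mm:chain[blocks] ⇒ blocked
  4. Gg → Ss ← Tt → Bb — Ss:collider[blocks]; Tt:fork[open] ⇒ blocked
  5. Gg ← Ee ← Aa → Ss ← Tt → Mm → Bb — Ee:chain[blocks]; Aa:fork[open]; Ss:collider[blocks]; Tt:fork[open]; Mm:chain[blocks] ⇒ blocked
  6. Gg ← Ee ← Aa → Ss ← Tt → Bb — Ee:chain[blocks]; Aa:fork[open]; Ss:collider[blocks]; Tt:fork[open] ⇒ blocked
All paths are blocked; Gg ⊥ Bb | {Dd, Ee, Mm} holds.

Yes — Gg and Bb are d-separated given {Dd, Ee, Mm}.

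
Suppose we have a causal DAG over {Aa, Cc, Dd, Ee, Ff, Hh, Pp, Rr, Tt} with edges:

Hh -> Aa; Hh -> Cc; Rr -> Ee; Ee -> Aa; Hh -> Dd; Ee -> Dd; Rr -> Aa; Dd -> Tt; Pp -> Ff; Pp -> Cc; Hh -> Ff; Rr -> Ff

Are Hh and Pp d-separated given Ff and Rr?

No

There are 6 undirected paths between Hh and Pp; checking each against the conditioning set {Ff, Rr}:
Path 1: Hh → Cc ← Pp
  Cc is a collider here and neither Cc nor any of its descendants is conditioned on, so the collider stays closed — the path is blocked at Cc.
Path 2: Hh → Dd ← Ee ← Rr → Ff ← Pp
  Dd is a collider here and neither Dd nor any of its descendants is conditioned on, so the collider stays closed — the path is blocked at Dd.
Path 3: Hh → Dd ← Ee → Aa ← Rr → Ff ← Pp
  Dd is a collider here and neither Dd nor any of its descendants is conditioned on, so the collider stays closed — the path is blocked at Dd.
Path 4: Hh → Ff ← Pp
  Ff is a collider and Ff is conditioned on, which opens it — no node blocks this path, so it is active.
Path 5: Hh → Aa ← Rr → Ff ← Pp
  Aa is a collider here and neither Aa nor any of its descendants is conditioned on, so the collider stays closed — the path is blocked at Aa.
Path 6: Hh → Aa ← Ee ← Rr → Ff ← Pp
  Aa is a collider here and neither Aa nor any of its descendants is conditioned on, so the collider stays closed — the path is blocked at Aa.
Since the path Hh → Ff ← Pp is active, Hh and Pp are not d-separated given {Ff, Rr}.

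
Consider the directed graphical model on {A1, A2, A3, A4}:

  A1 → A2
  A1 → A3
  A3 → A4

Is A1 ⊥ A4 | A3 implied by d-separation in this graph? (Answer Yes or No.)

Only one path connects A1 and A4:
  1. A1 → A3 → A4 — A3:chain[blocks] ⇒ blocked
Since every path is blocked, d-separation holds.

Yes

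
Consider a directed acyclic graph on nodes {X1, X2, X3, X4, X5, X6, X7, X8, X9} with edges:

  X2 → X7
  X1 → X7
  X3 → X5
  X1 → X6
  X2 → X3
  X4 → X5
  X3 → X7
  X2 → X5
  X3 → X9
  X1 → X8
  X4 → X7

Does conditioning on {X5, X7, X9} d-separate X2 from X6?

No

Enumerating the 5 paths from X2 to X6 and testing each for blocking by {X5, X7, X9}:
  1. X2 → X3 → X7 ← X1 → X6 — X3:chain[open]; X7:collider[open]; X1:fork[open] ⇒ active
  2. X2 → X3 → X5 ← X4 → X7 ← X1 → X6 — X3:chain[open]; X5:collider[open]; X4:fork[open]; X7:collider[open]; X1:fork[open] ⇒ active
  3. X2 → X7 ← X1 → X6 — X7:collider[open]; X1:fork[open] ⇒ active
  4. X2 → X5 ← X3 → X7 ← X1 → X6 — X5:collider[open]; X3:fork[open]; X7:collider[open]; X1:fork[open] ⇒ active
  5. X2 → X5 ← X4 → X7 ← X1 → X6 — X5:collider[open]; X4:fork[open]; X7:collider[open]; X1:fork[open] ⇒ active
Because an active path exists, X2 and X6 are not d-separated.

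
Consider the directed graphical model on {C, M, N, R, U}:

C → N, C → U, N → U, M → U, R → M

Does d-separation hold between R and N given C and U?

No

There are 2 undirected paths between R and N; checking each against the conditioning set {C, U}:
Path 1: R → M → U ← N
  M is a chain and M is not conditioned on; U is a collider and U is conditioned on, which opens it — no node blocks this path, so it is active.
Path 2: R → M → U ← C → N
  C is a fork here and C is conditioned on, so the path is blocked at C.
Since the path R → M → U ← N is active, R and N are not d-separated given {C, U}.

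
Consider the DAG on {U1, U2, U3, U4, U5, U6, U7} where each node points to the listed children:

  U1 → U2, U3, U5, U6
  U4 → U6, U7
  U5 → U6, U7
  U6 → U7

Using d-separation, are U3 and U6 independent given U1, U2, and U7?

We examine all 4 paths between U3 and U6:
  1. U3 ← U1 → U6 — U1:fork[blocks] ⇒ blocked
  2. U3 ← U1 → U5 → U6 — U1:fork[blocks]; U5:chain[open] ⇒ blocked
  3. U3 ← U1 → U5 → U7 ← U4 → U6 — U1:fork[blocks]; U5:chain[open]; U7:collider[open]; U4:fork[open] ⇒ blocked
  4. U3 ← U1 → U5 → U7 ← U6 — U1:fork[blocks]; U5:chain[open]; U7:collider[open] ⇒ blocked
All paths are blocked; U3 ⊥ U6 | {U1, U2, U7} holds.

Yes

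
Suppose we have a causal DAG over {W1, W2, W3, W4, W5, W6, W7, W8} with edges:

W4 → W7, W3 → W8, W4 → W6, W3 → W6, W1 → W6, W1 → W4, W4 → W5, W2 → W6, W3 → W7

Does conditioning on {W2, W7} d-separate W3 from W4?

No

Enumerating the 3 paths from W3 to W4 and testing each for blocking by {W2, W7}:
Path 1: W3 → W7 ← W4
  W7 is a collider and W7 is conditioned on, which opens it — no node blocks this path, so it is active.
Path 2: W3 → W6 ← W4
  W6 is a collider here and neither W6 nor any of its descendants is conditioned on, so the collider stays closed — the path is blocked at W6.
Path 3: W3 → W6 ← W1 → W4
  W6 is a collider here and neither W6 nor any of its descendants is conditioned on, so the collider stays closed — the path is blocked at W6.
At least one path is unblocked, so d-separation fails.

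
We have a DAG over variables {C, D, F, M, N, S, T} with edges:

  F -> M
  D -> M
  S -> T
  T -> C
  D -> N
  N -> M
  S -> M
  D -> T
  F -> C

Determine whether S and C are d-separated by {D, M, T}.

Enumerating the 6 paths from S to C and testing each for blocking by {D, M, T}:
Path 1: S → M ← F → C
  M is a collider and M is conditioned on, which opens it; F is a fork and F is not conditioned on — no node blocks this path, so it is active.
Path 2: S → M ← D → T → C
  D is a fork here and D is conditioned on, so the path is blocked at D.
Path 3: S → M ← N ← D → T → C
  D is a fork here and D is conditioned on, so the path is blocked at D.
Path 4: S → T ← D → M ← F → C
  D is a fork here and D is conditioned on, so the path is blocked at D.
Path 5: S → T ← D → N → M ← F → C
  D is a fork here and D is conditioned on, so the path is blocked at D.
Path 6: S → T → C
  T is a chain here and T is conditioned on, so the path is blocked at T.
Since the path S → M ← F → C is active, S and C are not d-separated given {D, M, T}.

No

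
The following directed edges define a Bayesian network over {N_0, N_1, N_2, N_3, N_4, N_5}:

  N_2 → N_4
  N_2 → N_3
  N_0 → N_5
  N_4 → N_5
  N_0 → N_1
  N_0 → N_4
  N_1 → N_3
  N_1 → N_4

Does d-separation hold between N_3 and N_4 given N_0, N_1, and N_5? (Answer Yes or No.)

There are 4 undirected paths between N_3 and N_4; checking each against the conditioning set {N_0, N_1, N_5}:
  1. N_3 ← N_1 → N_4 — N_1:fork[blocks] ⇒ blocked
  2. N_3 ← N_1 ← N_0 → N_5 ← N_4 — N_1:chain[blocks]; N_0:fork[blocks]; N_5:collider[open] ⇒ blocked
  3. N_3 ← N_1 ← N_0 → N_4 — N_1:chain[blocks]; N_0:fork[blocks] ⇒ blocked
  4. N_3 ← N_2 → N_4 — N_2:fork[open] ⇒ active
At least one path is unblocked, so d-separation fails.

No — N_3 and N_4 are not d-separated given {N_0, N_1, N_5}.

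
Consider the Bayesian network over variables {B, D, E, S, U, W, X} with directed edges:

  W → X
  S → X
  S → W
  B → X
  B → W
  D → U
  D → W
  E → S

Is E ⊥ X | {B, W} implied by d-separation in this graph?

No

3 paths connect E and X; each must be blocked for d-separation to hold:
  1. E → S → X — S:chain[open] ⇒ active
  2. E → S → W → X — S:chain[open]; W:chain[blocks] ⇒ blocked
  3. E → S → W ← B → X — S:chain[open]; W:collider[open]; B:fork[blocks] ⇒ blocked
Because an active path exists, E and X are not d-separated.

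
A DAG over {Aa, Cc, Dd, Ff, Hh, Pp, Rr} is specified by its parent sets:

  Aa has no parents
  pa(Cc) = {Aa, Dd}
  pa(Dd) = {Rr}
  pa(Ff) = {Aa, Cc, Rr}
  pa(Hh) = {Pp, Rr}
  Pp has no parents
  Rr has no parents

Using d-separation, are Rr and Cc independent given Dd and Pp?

Enumerating the 3 paths from Rr to Cc and testing each for blocking by {Dd, Pp}:
Path 1: Rr → Dd → Cc
  Dd is a chain here and Dd is conditioned on, so the path is blocked at Dd.
Path 2: Rr → Ff ← Aa → Cc
  Ff is a collider here and neither Ff nor any of its descendants is conditioned on, so the collider stays closed — the path is blocked at Ff.
Path 3: Rr → Ff ← Cc
  Ff is a collider here and neither Ff nor any of its descendants is conditioned on, so the collider stays closed — the path is blocked at Ff.
Every path is blocked, so Rr and Cc are d-separated given {Dd, Pp}.

Yes — Rr and Cc are d-separated given {Dd, Pp}.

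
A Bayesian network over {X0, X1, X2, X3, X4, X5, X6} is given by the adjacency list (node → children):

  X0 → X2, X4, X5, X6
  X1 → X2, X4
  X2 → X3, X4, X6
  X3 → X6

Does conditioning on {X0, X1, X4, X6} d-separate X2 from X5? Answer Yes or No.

Enumerating the 5 paths from X2 to X5 and testing each for blocking by {X0, X1, X4, X6}:
Path 1: X2 → X3 → X6 ← X0 → X5
  X0 is a fork here and X0 is conditioned on, so the path is blocked at X0.
Path 2: X2 ← X1 → X4 ← X0 → X5
  X1 is a fork here and X1 is conditioned on, so the path is blocked at X1.
Path 3: X2 ← X0 → X5
  X0 is a fork here and X0 is conditioned on, so the path is blocked at X0.
Path 4: X2 → X6 ← X0 → X5
  X0 is a fork here and X0 is conditioned on, so the path is blocked at X0.
Path 5: X2 → X4 ← X0 → X5
  X0 is a fork here and X0 is conditioned on, so the path is blocked at X0.
Every path is blocked, so X2 and X5 are d-separated given {X0, X1, X4, X6}.

Yes — X2 and X5 are d-separated given {X0, X1, X4, X6}.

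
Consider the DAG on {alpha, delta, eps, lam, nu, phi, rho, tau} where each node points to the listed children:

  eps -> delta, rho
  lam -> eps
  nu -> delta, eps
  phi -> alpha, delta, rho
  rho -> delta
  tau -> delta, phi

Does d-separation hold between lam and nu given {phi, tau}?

Yes

Enumerating the 5 paths from lam to nu and testing each for blocking by {phi, tau}:
Path 1: lam → eps → delta ← nu
  delta is a collider here and neither delta nor any of its descendants is conditioned on, so the collider stays closed — the path is blocked at delta.
Path 2: lam → eps ← nu
  eps is a collider here and neither eps nor any of its descendants is conditioned on, so the collider stays closed — the path is blocked at eps.
Path 3: lam → eps → rho → delta ← nu
  delta is a collider here and neither delta nor any of its descendants is conditioned on, so the collider stays closed — the path is blocked at delta.
Path 4: lam → eps → rho ← phi ← tau → delta ← nu
  rho is a collider here and neither rho nor any of its descendants is conditioned on, so the collider stays closed — the path is blocked at rho.
Path 5: lam → eps → rho ← phi → delta ← nu
  rho is a collider here and neither rho nor any of its descendants is conditioned on, so the collider stays closed — the path is blocked at rho.
Every path is blocked, so lam and nu are d-separated given {phi, tau}.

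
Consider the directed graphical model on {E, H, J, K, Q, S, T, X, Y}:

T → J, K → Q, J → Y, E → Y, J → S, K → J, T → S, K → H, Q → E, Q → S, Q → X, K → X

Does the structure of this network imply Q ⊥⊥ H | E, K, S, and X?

5 paths connect Q and H; each must be blocked for d-separation to hold:
Path 1: Q ← K → H
  K is a fork here and K is conditioned on, so the path is blocked at K.
Path 2: Q → X ← K → H
  K is a fork here and K is conditioned on, so the path is blocked at K.
Path 3: Q → E → Y ← J ← K → H
  E is a chain here and E is conditioned on, so the path is blocked at E.
Path 4: Q → S ← J ← K → H
  K is a fork here and K is conditioned on, so the path is blocked at K.
Path 5: Q → S ← T → J ← K → H
  K is a fork here and K is conditioned on, so the path is blocked at K.
Since every path is blocked, d-separation holds.

Yes — Q and H are d-separated given {E, K, S, X}.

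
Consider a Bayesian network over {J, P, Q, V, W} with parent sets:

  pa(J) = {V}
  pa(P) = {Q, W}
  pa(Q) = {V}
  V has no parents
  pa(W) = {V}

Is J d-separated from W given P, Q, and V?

2 paths connect J and W; each must be blocked for d-separation to hold:
Path 1: J ← V → Q → P ← W
  V is a fork here and V is conditioned on, so the path is blocked at V.
Path 2: J ← V → W
  V is a fork here and V is conditioned on, so the path is blocked at V.
Since every path is blocked, d-separation holds.

Yes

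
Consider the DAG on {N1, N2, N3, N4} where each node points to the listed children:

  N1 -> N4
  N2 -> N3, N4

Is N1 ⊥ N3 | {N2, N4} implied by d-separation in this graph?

Only one path connects N1 and N3:
  1. N1 → N4 ← N2 → N3 — N4:collider[open]; N2:fork[blocks] ⇒ blocked
All paths are blocked; N1 ⊥ N3 | {N2, N4} holds.

Yes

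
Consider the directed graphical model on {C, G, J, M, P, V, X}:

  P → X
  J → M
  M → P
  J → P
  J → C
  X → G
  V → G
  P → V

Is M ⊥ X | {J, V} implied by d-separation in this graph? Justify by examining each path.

No

We examine all 4 paths between M and X:
Path 1: M ← J → P → V → G ← X
  J is a fork here and J is conditioned on, so the path is blocked at J.
Path 2: M ← J → P → X
  J is a fork here and J is conditioned on, so the path is blocked at J.
Path 3: M → P → V → G ← X
  V is a chain here and V is conditioned on, so the path is blocked at V.
Path 4: M → P → X
  P is a chain and P is not conditioned on — no node blocks this path, so it is active.
Because an active path exists, M and X are not d-separated.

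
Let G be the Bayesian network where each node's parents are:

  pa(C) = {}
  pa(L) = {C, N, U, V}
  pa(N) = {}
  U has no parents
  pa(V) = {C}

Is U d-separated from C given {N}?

We examine all 2 paths between U and C:
Path 1: U → L ← C
  L is a collider here and neither L nor any of its descendants is conditioned on, so the collider stays closed — the path is blocked at L.
Path 2: U → L ← V ← C
  L is a collider here and neither L nor any of its descendants is conditioned on, so the collider stays closed — the path is blocked at L.
All paths are blocked; U ⊥ C | {N} holds.

Yes — U and C are d-separated given {N}.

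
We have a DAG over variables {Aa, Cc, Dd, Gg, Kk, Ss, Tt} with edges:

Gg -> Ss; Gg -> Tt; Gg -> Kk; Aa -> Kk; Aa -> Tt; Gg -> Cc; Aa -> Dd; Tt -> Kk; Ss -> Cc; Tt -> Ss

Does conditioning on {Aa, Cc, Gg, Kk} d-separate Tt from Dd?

Yes — Tt and Dd are d-separated given {Aa, Cc, Gg, Kk}.

5 paths connect Tt and Dd; each must be blocked for d-separation to hold:
Path 1: Tt → Ss ← Gg → Kk ← Aa → Dd
  Gg is a fork here and Gg is conditioned on, so the path is blocked at Gg.
Path 2: Tt → Ss → Cc ← Gg → Kk ← Aa → Dd
  Gg is a fork here and Gg is conditioned on, so the path is blocked at Gg.
Path 3: Tt → Kk ← Aa → Dd
  Aa is a fork here and Aa is conditioned on, so the path is blocked at Aa.
Path 4: Tt ← Gg → Kk ← Aa → Dd
  Gg is a fork here and Gg is conditioned on, so the path is blocked at Gg.
Path 5: Tt ← Aa → Dd
  Aa is a fork here and Aa is conditioned on, so the path is blocked at Aa.
Every path is blocked, so Tt and Dd are d-separated given {Aa, Cc, Gg, Kk}.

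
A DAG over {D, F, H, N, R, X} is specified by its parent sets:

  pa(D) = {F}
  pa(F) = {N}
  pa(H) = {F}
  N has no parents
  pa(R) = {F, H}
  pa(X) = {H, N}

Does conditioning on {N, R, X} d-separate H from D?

We examine all 3 paths between H and D:
Path 1: H → X ← N → F → D
  N is a fork here and N is conditioned on, so the path is blocked at N.
Path 2: H ← F → D
  F is a fork and F is not conditioned on — no node blocks this path, so it is active.
Path 3: H → R ← F → D
  R is a collider and R is conditioned on, which opens it; F is a fork and F is not conditioned on — no node blocks this path, so it is active.
Because an active path exists, H and D are not d-separated.

No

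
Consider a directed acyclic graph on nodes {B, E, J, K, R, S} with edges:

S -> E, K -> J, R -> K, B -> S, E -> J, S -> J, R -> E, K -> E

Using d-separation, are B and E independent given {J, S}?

Yes — B and E are d-separated given {J, S}.

Enumerating the 4 paths from B to E and testing each for blocking by {J, S}:
Path 1: B → S → J ← K ← R → E
  S is a chain here and S is conditioned on, so the path is blocked at S.
Path 2: B → S → J ← K → E
  S is a chain here and S is conditioned on, so the path is blocked at S.
Path 3: B → S → J ← E
  S is a chain here and S is conditioned on, so the path is blocked at S.
Path 4: B → S → E
  S is a chain here and S is conditioned on, so the path is blocked at S.
Every path is blocked, so B and E are d-separated given {J, S}.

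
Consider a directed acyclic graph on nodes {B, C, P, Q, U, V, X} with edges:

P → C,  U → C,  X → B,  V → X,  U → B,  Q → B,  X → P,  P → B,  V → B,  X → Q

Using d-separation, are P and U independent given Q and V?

We examine all 5 paths between P and U:
Path 1: P → C ← U
  C is a collider here and neither C nor any of its descendants is conditioned on, so the collider stays closed — the path is blocked at C.
Path 2: P → B ← U
  B is a collider here and neither B nor any of its descendants is conditioned on, so the collider stays closed — the path is blocked at B.
Path 3: P ← X → B ← U
  B is a collider here and neither B nor any of its descendants is conditioned on, so the collider stays closed — the path is blocked at B.
Path 4: P ← X ← V → B ← U
  V is a fork here and V is conditioned on, so the path is blocked at V.
Path 5: P ← X → Q → B ← U
  Q is a chain here and Q is conditioned on, so the path is blocked at Q.
Since every path is blocked, d-separation holds.

Yes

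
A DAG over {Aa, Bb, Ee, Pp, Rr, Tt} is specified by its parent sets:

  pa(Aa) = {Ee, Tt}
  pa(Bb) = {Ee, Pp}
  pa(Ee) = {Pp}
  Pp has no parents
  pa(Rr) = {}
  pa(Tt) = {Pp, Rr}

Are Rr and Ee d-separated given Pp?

Enumerating the 3 paths from Rr to Ee and testing each for blocking by {Pp}:
  1. Rr → Tt ← Pp → Bb ← Ee — Tt:collider[blocks]; Pp:fork[blocks]; Bb:collider[blocks] ⇒ blocked
  2. Rr → Tt ← Pp → Ee — Tt:collider[blocks]; Pp:fork[blocks] ⇒ blocked
  3. Rr → Tt → Aa ← Ee — Tt:chain[open]; Aa:collider[blocks] ⇒ blocked
Since every path is blocked, d-separation holds.

Yes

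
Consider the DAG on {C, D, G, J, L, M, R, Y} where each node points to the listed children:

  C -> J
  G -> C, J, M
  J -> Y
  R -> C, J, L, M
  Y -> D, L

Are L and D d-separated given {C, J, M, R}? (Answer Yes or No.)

No

6 paths connect L and D; each must be blocked for d-separation to hold:
Path 1: L ← R → J → Y → D
  R is a fork here and R is conditioned on, so the path is blocked at R.
Path 2: L ← R → M ← G → J → Y → D
  R is a fork here and R is conditioned on, so the path is blocked at R.
Path 3: L ← R → M ← G → C → J → Y → D
  R is a fork here and R is conditioned on, so the path is blocked at R.
Path 4: L ← R → C → J → Y → D
  R is a fork here and R is conditioned on, so the path is blocked at R.
Path 5: L ← R → C ← G → J → Y → D
  R is a fork here and R is conditioned on, so the path is blocked at R.
Path 6: L ← Y → D
  Y is a fork and Y is not conditioned on — no node blocks this path, so it is active.
Since the path L ← Y → D is active, L and D are not d-separated given {C, J, M, R}.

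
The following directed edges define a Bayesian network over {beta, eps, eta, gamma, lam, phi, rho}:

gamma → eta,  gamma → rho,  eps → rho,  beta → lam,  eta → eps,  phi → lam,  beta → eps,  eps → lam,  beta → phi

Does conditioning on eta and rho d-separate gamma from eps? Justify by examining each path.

We examine all 2 paths between gamma and eps:
  1. gamma → eta → eps — eta:chain[blocks] ⇒ blocked
  2. gamma → rho ← eps — rho:collider[open] ⇒ active
At least one path is unblocked, so d-separation fails.

No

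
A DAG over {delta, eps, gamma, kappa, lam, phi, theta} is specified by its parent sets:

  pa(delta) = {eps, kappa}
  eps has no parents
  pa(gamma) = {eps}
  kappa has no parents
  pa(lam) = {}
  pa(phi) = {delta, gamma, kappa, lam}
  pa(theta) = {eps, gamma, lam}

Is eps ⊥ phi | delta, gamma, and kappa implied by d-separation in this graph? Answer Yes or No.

We examine all 6 paths between eps and phi:
Path 1: eps → theta ← gamma → phi
  theta is a collider here and neither theta nor any of its descendants is conditioned on, so the collider stays closed — the path is blocked at theta.
Path 2: eps → theta ← lam → phi
  theta is a collider here and neither theta nor any of its descendants is conditioned on, so the collider stays closed — the path is blocked at theta.
Path 3: eps → gamma → theta ← lam → phi
  gamma is a chain here and gamma is conditioned on, so the path is blocked at gamma.
Path 4: eps → gamma → phi
  gamma is a chain here and gamma is conditioned on, so the path is blocked at gamma.
Path 5: eps → delta ← kappa → phi
  kappa is a fork here and kappa is conditioned on, so the path is blocked at kappa.
Path 6: eps → delta → phi
  delta is a chain here and delta is conditioned on, so the path is blocked at delta.
All paths are blocked; eps ⊥ phi | {delta, gamma, kappa} holds.

Yes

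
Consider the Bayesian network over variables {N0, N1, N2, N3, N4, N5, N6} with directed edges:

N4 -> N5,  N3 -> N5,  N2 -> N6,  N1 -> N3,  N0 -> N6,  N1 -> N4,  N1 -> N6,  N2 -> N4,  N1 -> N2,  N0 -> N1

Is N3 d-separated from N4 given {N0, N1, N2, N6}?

Yes

5 paths connect N3 and N4; each must be blocked for d-separation to hold:
Path 1: N3 → N5 ← N4
  N5 is a collider here and neither N5 nor any of its descendants is conditioned on, so the collider stays closed — the path is blocked at N5.
Path 2: N3 ← N1 → N2 → N4
  N1 is a fork here and N1 is conditioned on, so the path is blocked at N1.
Path 3: N3 ← N1 ← N0 → N6 ← N2 → N4
  N1 is a chain here and N1 is conditioned on, so the path is blocked at N1.
Path 4: N3 ← N1 → N4
  N1 is a fork here and N1 is conditioned on, so the path is blocked at N1.
Path 5: N3 ← N1 → N6 ← N2 → N4
  N1 is a fork here and N1 is conditioned on, so the path is blocked at N1.
Since every path is blocked, d-separation holds.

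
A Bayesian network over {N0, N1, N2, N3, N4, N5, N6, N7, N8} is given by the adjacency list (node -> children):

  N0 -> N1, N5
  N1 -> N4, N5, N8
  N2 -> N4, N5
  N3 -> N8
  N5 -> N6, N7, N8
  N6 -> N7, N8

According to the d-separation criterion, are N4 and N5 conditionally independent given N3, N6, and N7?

Enumerating the 6 paths from N4 to N5 and testing each for blocking by {N3, N6, N7}:
Path 1: N4 ← N2 → N5
  N2 is a fork and N2 is not conditioned on — no node blocks this path, so it is active.
Path 2: N4 ← N1 → N5
  N1 is a fork and N1 is not conditioned on — no node blocks this path, so it is active.
Path 3: N4 ← N1 ← N0 → N5
  N1 is a chain and N1 is not conditioned on; N0 is a fork and N0 is not conditioned on — no node blocks this path, so it is active.
Path 4: N4 ← N1 → N8 ← N6 → N7 ← N5
  N8 is a collider here and neither N8 nor any of its descendants is conditioned on, so the collider stays closed — the path is blocked at N8.
Path 5: N4 ← N1 → N8 ← N6 ← N5
  N8 is a collider here and neither N8 nor any of its descendants is conditioned on, so the collider stays closed — the path is blocked at N8.
Path 6: N4 ← N1 → N8 ← N5
  N8 is a collider here and neither N8 nor any of its descendants is conditioned on, so the collider stays closed — the path is blocked at N8.
At least one path is unblocked, so d-separation fails.

No — N4 and N5 are not d-separated given {N3, N6, N7}.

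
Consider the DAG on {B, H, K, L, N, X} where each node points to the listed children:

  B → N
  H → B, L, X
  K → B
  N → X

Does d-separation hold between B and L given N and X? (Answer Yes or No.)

No

Enumerating the 2 paths from B to L and testing each for blocking by {N, X}:
Path 1: B ← H → L
  H is a fork and H is not conditioned on — no node blocks this path, so it is active.
Path 2: B → N → X ← H → L
  N is a chain here and N is conditioned on, so the path is blocked at N.
At least one path is unblocked, so d-separation fails.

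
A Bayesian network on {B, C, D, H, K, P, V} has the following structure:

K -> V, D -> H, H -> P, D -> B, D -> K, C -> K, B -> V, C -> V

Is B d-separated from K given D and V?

No

We examine all 3 paths between B and K:
Path 1: B → V ← C → K
  V is a collider and V is conditioned on, which opens it; C is a fork and C is not conditioned on — no node blocks this path, so it is active.
Path 2: B → V ← K
  V is a collider and V is conditioned on, which opens it — no node blocks this path, so it is active.
Path 3: B ← D → K
  D is a fork here and D is conditioned on, so the path is blocked at D.
Because an active path exists, B and K are not d-separated.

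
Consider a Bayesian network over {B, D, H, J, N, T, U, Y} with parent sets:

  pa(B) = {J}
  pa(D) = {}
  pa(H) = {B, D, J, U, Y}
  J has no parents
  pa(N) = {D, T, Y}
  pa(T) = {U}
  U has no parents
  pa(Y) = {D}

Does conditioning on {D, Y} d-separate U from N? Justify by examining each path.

We examine all 5 paths between U and N:
Path 1: U → T → N
  T is a chain and T is not conditioned on — no node blocks this path, so it is active.
Path 2: U → H ← Y → N
  H is a collider here and neither H nor any of its descendants is conditioned on, so the collider stays closed — the path is blocked at H.
Path 3: U → H ← Y ← D → N
  H is a collider here and neither H nor any of its descendants is conditioned on, so the collider stays closed — the path is blocked at H.
Path 4: U → H ← D → Y → N
  H is a collider here and neither H nor any of its descendants is conditioned on, so the collider stays closed — the path is blocked at H.
Path 5: U → H ← D → N
  H is a collider here and neither H nor any of its descendants is conditioned on, so the collider stays closed — the path is blocked at H.
At least one path is unblocked, so d-separation fails.

No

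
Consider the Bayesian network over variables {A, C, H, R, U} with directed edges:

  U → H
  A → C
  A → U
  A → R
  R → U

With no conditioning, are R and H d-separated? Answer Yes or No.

2 paths connect R and H; each must be blocked for d-separation to hold:
Path 1: R → U → H
  U is a chain and U is not conditioned on — no node blocks this path, so it is active.
Path 2: R ← A → U → H
  A is a fork and A is not conditioned on; U is a chain and U is not conditioned on — no node blocks this path, so it is active.
At least one path is unblocked, so d-separation fails.

No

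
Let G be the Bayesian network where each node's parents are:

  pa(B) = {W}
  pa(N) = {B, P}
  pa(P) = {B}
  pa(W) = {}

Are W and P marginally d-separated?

No

Enumerating the 2 paths from W to P and testing each for blocking by ∅:
Path 1: W → B → N ← P
  N is a collider here and neither N nor any of its descendants is conditioned on, so the collider stays closed — the path is blocked at N.
Path 2: W → B → P
  B is a chain and B is not conditioned on — no node blocks this path, so it is active.
Because an active path exists, W and P are not d-separated.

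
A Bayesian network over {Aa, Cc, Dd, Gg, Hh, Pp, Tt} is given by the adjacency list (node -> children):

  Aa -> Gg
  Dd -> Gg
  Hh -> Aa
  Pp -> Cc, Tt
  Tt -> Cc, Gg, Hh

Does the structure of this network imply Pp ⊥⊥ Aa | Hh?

Yes — Pp and Aa are d-separated given {Hh}.

4 paths connect Pp and Aa; each must be blocked for d-separation to hold:
Path 1: Pp → Cc ← Tt → Gg ← Aa
  Cc is a collider here and neither Cc nor any of its descendants is conditioned on, so the collider stays closed — the path is blocked at Cc.
Path 2: Pp → Cc ← Tt → Hh → Aa
  Cc is a collider here and neither Cc nor any of its descendants is conditioned on, so the collider stays closed — the path is blocked at Cc.
Path 3: Pp → Tt → Gg ← Aa
  Gg is a collider here and neither Gg nor any of its descendants is conditioned on, so the collider stays closed — the path is blocked at Gg.
Path 4: Pp → Tt → Hh → Aa
  Hh is a chain here and Hh is conditioned on, so the path is blocked at Hh.
Every path is blocked, so Pp and Aa are d-separated given {Hh}.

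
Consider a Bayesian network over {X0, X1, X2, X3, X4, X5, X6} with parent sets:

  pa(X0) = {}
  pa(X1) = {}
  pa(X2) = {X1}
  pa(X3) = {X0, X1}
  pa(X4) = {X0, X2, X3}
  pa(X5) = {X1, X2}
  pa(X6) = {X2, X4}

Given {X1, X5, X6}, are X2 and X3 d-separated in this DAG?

We examine all 6 paths between X2 and X3:
Path 1: X2 ← X1 → X3
  X1 is a fork here and X1 is conditioned on, so the path is blocked at X1.
Path 2: X2 → X4 ← X0 → X3
  X4 is a collider and its descendant X6 is conditioned on, which opens it; X0 is a fork and X0 is not conditioned on — no node blocks this path, so it is active.
Path 3: X2 → X4 ← X3
  X4 is a collider and its descendant X6 is conditioned on, which opens it — no node blocks this path, so it is active.
Path 4: X2 → X5 ← X1 → X3
  X1 is a fork here and X1 is conditioned on, so the path is blocked at X1.
Path 5: X2 → X6 ← X4 ← X0 → X3
  X6 is a collider and X6 is conditioned on, which opens it; X4 is a chain and X4 is not conditioned on; X0 is a fork and X0 is not conditioned on — no node blocks this path, so it is active.
Path 6: X2 → X6 ← X4 ← X3
  X6 is a collider and X6 is conditioned on, which opens it; X4 is a chain and X4 is not conditioned on — no node blocks this path, so it is active.
Since the path X2 → X4 ← X0 → X3 is active, X2 and X3 are not d-separated given {X1, X5, X6}.

No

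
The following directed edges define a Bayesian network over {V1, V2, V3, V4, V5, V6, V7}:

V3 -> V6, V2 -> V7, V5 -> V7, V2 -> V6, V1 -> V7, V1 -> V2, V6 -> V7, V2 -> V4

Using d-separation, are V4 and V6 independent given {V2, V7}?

Enumerating the 3 paths from V4 to V6 and testing each for blocking by {V2, V7}:
  1. V4 ← V2 → V6 — V2:fork[blocks] ⇒ blocked
  2. V4 ← V2 → V7 ← V6 — V2:fork[blocks]; V7:collider[open] ⇒ blocked
  3. V4 ← V2 ← V1 → V7 ← V6 — V2:chain[blocks]; V1:fork[open]; V7:collider[open] ⇒ blocked
Every path is blocked, so V4 and V6 are d-separated given {V2, V7}.

Yes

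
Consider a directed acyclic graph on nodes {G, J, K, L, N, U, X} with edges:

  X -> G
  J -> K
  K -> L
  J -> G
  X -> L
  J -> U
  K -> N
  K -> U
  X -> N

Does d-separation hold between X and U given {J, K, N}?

6 paths connect X and U; each must be blocked for d-separation to hold:
  1. X → N ← K ← J → U — N:collider[open]; K:chain[blocks]; J:fork[blocks] ⇒ blocked
  2. X → N ← K → U — N:collider[open]; K:fork[blocks] ⇒ blocked
  3. X → G ← J → K → U — G:collider[blocks]; J:fork[blocks]; K:chain[blocks] ⇒ blocked
  4. X → G ← J → U — G:collider[blocks]; J:fork[blocks] ⇒ blocked
  5. X → L ← K ← J → U — L:collider[blocks]; K:chain[blocks]; J:fork[blocks] ⇒ blocked
  6. X → L ← K → U — L:collider[blocks]; K:fork[blocks] ⇒ blocked
All paths are blocked; X ⊥ U | {J, K, N} holds.

Yes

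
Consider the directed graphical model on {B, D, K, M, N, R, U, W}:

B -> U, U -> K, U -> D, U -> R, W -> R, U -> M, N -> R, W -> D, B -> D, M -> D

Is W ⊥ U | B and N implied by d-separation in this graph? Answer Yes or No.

Enumerating the 4 paths from W to U and testing each for blocking by {B, N}:
  1. W → D ← B → U — D:collider[blocks]; B:fork[blocks] ⇒ blocked
  2. W → D ← M ← U — D:collider[blocks]; M:chain[open] ⇒ blocked
  3. W → D ← U — D:collider[blocks] ⇒ blocked
  4. W → R ← U — R:collider[blocks] ⇒ blocked
Since every path is blocked, d-separation holds.

Yes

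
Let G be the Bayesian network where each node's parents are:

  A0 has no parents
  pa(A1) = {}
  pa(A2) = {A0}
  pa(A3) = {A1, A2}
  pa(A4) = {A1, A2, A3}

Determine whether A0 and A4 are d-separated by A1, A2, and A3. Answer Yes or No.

Yes — A0 and A4 are d-separated given {A1, A2, A3}.

3 paths connect A0 and A4; each must be blocked for d-separation to hold:
Path 1: A0 → A2 → A3 ← A1 → A4
  A2 is a chain here and A2 is conditioned on, so the path is blocked at A2.
Path 2: A0 → A2 → A3 → A4
  A2 is a chain here and A2 is conditioned on, so the path is blocked at A2.
Path 3: A0 → A2 → A4
  A2 is a chain here and A2 is conditioned on, so the path is blocked at A2.
Every path is blocked, so A0 and A4 are d-separated given {A1, A2, A3}.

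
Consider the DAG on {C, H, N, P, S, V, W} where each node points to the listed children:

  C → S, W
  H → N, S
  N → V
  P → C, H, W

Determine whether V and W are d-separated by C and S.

No — V and W are not d-separated given {C, S}.

Enumerating the 4 paths from V to W and testing each for blocking by {C, S}:
Path 1: V ← N ← H → S ← C → W
  C is a fork here and C is conditioned on, so the path is blocked at C.
Path 2: V ← N ← H → S ← C ← P → W
  C is a chain here and C is conditioned on, so the path is blocked at C.
Path 3: V ← N ← H ← P → C → W
  C is a chain here and C is conditioned on, so the path is blocked at C.
Path 4: V ← N ← H ← P → W
  N is a chain and N is not conditioned on; H is a chain and H is not conditioned on; P is a fork and P is not conditioned on — no node blocks this path, so it is active.
Since the path V ← N ← H ← P → W is active, V and W are not d-separated given {C, S}.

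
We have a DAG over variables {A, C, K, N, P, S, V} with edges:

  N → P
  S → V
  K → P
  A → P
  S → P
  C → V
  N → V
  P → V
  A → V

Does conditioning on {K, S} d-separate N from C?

Enumerating the 4 paths from N to C and testing each for blocking by {K, S}:
Path 1: N → V ← C
  V is a collider here and neither V nor any of its descendants is conditioned on, so the collider stays closed — the path is blocked at V.
Path 2: N → P ← S → V ← C
  P is a collider here and neither P nor any of its descendants is conditioned on, so the collider stays closed — the path is blocked at P.
Path 3: N → P → V ← C
  V is a collider here and neither V nor any of its descendants is conditioned on, so the collider stays closed — the path is blocked at V.
Path 4: N → P ← A → V ← C
  P is a collider here and neither P nor any of its descendants is conditioned on, so the collider stays closed — the path is blocked at P.
Since every path is blocked, d-separation holds.

Yes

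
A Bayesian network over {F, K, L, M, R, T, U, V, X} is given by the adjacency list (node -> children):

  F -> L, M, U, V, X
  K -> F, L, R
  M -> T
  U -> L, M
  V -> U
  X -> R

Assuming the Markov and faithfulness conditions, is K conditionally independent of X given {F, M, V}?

Enumerating the 6 paths from K to X and testing each for blocking by {F, M, V}:
  1. K → F → X — F:chain[blocks] ⇒ blocked
  2. K → R ← X — R:collider[blocks] ⇒ blocked
  3. K → L ← U → M ← F → X — L:collider[blocks]; U:fork[open]; M:collider[open]; F:fork[blocks] ⇒ blocked
  4. K → L ← U ← F → X — L:collider[blocks]; U:chain[open]; F:fork[blocks] ⇒ blocked
  5. K → L ← U ← V ← F → X — L:collider[blocks]; U:chain[open]; V:chain[blocks]; F:fork[blocks] ⇒ blocked
  6. K → L ← F → X — L:collider[blocks]; F:fork[blocks] ⇒ blocked
Every path is blocked, so K and X are d-separated given {F, M, V}.

Yes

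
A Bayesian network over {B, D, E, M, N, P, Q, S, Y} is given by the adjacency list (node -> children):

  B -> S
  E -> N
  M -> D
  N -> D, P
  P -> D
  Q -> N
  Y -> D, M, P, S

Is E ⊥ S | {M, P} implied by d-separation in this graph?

We examine all 6 paths between E and S:
Path 1: E → N → P ← Y → S
  N is a chain and N is not conditioned on; P is a collider and P is conditioned on, which opens it; Y is a fork and Y is not conditioned on — no node blocks this path, so it is active.
Path 2: E → N → P → D ← M ← Y → S
  P is a chain here and P is conditioned on, so the path is blocked at P.
Path 3: E → N → P → D ← Y → S
  P is a chain here and P is conditioned on, so the path is blocked at P.
Path 4: E → N → D ← M ← Y → S
  D is a collider here and neither D nor any of its descendants is conditioned on, so the collider stays closed — the path is blocked at D.
Path 5: E → N → D ← P ← Y → S
  D is a collider here and neither D nor any of its descendants is conditioned on, so the collider stays closed — the path is blocked at D.
Path 6: E → N → D ← Y → S
  D is a collider here and neither D nor any of its descendants is conditioned on, so the collider stays closed — the path is blocked at D.
Since the path E → N → P ← Y → S is active, E and S are not d-separated given {M, P}.

No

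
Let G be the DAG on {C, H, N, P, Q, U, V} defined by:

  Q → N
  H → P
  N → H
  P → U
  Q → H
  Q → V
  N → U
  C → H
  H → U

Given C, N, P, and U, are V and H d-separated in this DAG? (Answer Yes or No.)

No

We examine all 4 paths between V and H:
  1. V ← Q → H — Q:fork[open] ⇒ active
  2. V ← Q → N → U ← P ← H — Q:fork[open]; N:chain[blocks]; U:collider[open]; P:chain[blocks] ⇒ blocked
  3. V ← Q → N → U ← H — Q:fork[open]; N:chain[blocks]; U:collider[open] ⇒ blocked
  4. V ← Q → N → H — Q:fork[open]; N:chain[blocks] ⇒ blocked
At least one path is unblocked, so d-separation fails.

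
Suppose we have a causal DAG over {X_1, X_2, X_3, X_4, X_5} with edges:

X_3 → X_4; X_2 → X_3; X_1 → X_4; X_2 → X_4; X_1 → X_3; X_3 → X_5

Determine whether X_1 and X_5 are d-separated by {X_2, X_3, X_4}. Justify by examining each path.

Yes

3 paths connect X_1 and X_5; each must be blocked for d-separation to hold:
Path 1: X_1 → X_4 ← X_2 → X_3 → X_5
  X_2 is a fork here and X_2 is conditioned on, so the path is blocked at X_2.
Path 2: X_1 → X_4 ← X_3 → X_5
  X_3 is a fork here and X_3 is conditioned on, so the path is blocked at X_3.
Path 3: X_1 → X_3 → X_5
  X_3 is a chain here and X_3 is conditioned on, so the path is blocked at X_3.
All paths are blocked; X_1 ⊥ X_5 | {X_2, X_3, X_4} holds.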